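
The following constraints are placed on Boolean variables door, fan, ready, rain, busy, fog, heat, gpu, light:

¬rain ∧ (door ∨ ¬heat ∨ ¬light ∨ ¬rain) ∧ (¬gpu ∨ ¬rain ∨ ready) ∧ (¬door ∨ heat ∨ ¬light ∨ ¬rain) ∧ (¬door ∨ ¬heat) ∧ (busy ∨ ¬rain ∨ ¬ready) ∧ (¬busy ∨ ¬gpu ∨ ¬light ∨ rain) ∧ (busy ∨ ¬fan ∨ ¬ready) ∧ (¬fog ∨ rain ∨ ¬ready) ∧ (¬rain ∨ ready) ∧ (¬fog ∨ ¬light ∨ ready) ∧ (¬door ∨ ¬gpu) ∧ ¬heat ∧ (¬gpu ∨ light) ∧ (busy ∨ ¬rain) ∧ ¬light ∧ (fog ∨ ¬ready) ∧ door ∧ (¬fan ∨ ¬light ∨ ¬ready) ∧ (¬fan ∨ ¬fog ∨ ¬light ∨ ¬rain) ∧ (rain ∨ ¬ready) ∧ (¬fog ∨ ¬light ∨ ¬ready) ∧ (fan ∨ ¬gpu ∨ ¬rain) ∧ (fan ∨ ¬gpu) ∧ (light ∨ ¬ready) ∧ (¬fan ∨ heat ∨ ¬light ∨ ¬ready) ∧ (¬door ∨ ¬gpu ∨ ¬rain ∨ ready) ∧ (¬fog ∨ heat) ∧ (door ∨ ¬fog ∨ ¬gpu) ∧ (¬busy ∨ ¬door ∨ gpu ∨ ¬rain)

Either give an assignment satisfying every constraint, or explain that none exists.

door = True; fan = False; ready = False; rain = False; busy = False; fog = False; heat = False; gpu = False; light = False

Unit clause (¬rain) forces rain = False.
Unit clause (¬heat) forces heat = False.
Unit clause (¬light) forces light = False.
Unit clause (door) forces door = True.
In (rain ∨ ¬ready) only ¬ready is left, so ready = False.
In (¬fog ∨ heat) only ¬fog is left, so fog = False.
In (¬door ∨ ¬gpu) only ¬gpu is left, so gpu = False.
Set fan = False.
Set busy = False.
All clauses satisfied.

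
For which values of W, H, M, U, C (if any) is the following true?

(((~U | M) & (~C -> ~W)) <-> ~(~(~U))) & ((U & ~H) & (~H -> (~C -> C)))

W = False, H = False, M = False, U = True, C = True

  ((~U | M) & (~C -> ~W)) <-> ~(~(~U)) = True
    (~U | M) & (~C -> ~W) = False
      ~U | M = False
        ~U = False
      ~C -> ~W = True
        ~C = False
        ~W = True
    ~(~(~U)) = False
      ~(~U) = True
        ~U = False
  (U & ~H) & (~H -> (~C -> C)) = True
    U & ~H = True
      ~H = True
    ~H -> (~C -> C) = True
      ~H = True
      ~C -> C = True
        ~C = False
Both conjuncts True, so the formula holds.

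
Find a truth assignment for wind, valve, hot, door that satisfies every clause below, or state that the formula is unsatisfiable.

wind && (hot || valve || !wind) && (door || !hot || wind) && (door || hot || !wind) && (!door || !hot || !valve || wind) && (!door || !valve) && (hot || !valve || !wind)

Unit clause (wind) forces wind = True.
Set valve = False.
  then (hot || valve || !wind) forces hot = True.
Set door = False.
Check each clause:
  (wind): wind holds.
  (hot || valve || !wind): hot holds.
  (door || !hot || wind): wind holds.
  (door || hot || !wind): hot holds.
  (!door || !hot || !valve || wind): !door holds.
  (!door || !valve): !door holds.
  (hot || !valve || !wind): hot holds.
All clauses satisfied.

wind = True, valve = False, hot = True, door = False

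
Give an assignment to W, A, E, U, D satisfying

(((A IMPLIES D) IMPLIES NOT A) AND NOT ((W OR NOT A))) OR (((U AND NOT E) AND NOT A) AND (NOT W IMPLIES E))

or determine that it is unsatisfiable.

W = True, A = False, E = False, U = True, D = True

  (((A IMPLIES D) IMPLIES NOT A) AND NOT ((W OR NOT A))) OR (((U AND NOT E) AND NOT A) AND (NOT W IMPLIES E)) = True
    ((A IMPLIES D) IMPLIES NOT A) AND NOT ((W OR NOT A)) = False
      (A IMPLIES D) IMPLIES NOT A = True
        A IMPLIES D = True
        NOT A = True
      NOT ((W OR NOT A)) = False
        W OR NOT A = True
          NOT A = True
    ((U AND NOT E) AND NOT A) AND (NOT W IMPLIES E) = True
      (U AND NOT E) AND NOT A = True
        U AND NOT E = True
          NOT E = True
        NOT A = True
      NOT W IMPLIES E = True
        NOT W = False
The formula evaluates to True.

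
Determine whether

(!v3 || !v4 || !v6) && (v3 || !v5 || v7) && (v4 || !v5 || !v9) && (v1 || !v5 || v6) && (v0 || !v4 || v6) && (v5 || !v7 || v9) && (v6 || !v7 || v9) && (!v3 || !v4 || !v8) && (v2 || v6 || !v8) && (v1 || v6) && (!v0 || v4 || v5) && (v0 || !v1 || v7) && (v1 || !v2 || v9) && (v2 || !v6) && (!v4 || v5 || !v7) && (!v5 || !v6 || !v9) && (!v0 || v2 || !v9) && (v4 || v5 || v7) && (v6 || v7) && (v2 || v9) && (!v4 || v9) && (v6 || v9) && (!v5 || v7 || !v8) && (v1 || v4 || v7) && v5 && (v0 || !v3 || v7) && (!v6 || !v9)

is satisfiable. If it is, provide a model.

Unit clause (v5) forces v5 = True.
Set v0 = True.
Try v1 = False:
  (v1 || !v5 || v6) forces v6 = True.
  (v2 || !v6) forces v2 = True.
  (v1 || !v2 || v9) forces v9 = True.
  clause (!v5 || !v6 || !v9) is falsified — backtrack.
So v1 = True.
Set v2 = True.
Set v3 = False.
  then (v3 || !v5 || v7) forces v7 = True.
Set v4 = False.
  then (v4 || !v5 || !v9) forces v9 = False.
  then (v6 || !v7 || v9) forces v6 = True.
Set v8 = True.
All clauses satisfied.

v0 = True; v1 = True; v2 = True; v3 = False; v4 = False; v5 = True; v6 = True; v7 = True; v8 = True; v9 = False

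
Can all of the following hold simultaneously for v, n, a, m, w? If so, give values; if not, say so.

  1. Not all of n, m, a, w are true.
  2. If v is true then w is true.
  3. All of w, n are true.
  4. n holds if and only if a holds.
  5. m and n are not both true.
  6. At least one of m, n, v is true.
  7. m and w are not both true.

v=F, n=T, a=T, m=F, w=T

  (1) {n, m, a, w}: 3/4 true — not all ✓
  (2) v=F ⇒ w: vacuous ✓
  (3) {w, n}: all 2 true ✓
  (4) n=T, a=T — same ✓
  (5) m=F, n=T — not both ✓
  (6) {m, n, v}: 1 true — at least one ✓
  (7) m=F, w=T — not both ✓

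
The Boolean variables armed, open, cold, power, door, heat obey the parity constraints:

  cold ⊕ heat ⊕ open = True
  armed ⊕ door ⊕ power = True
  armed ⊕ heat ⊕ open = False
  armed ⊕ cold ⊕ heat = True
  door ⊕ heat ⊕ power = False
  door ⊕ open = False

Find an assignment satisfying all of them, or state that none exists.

armed = True; open = True; cold = False; power = True; door = True; heat = False

cold ⊕ heat ⊕ open = F ⊕ F ⊕ T = True ✓
armed ⊕ door ⊕ power = T ⊕ T ⊕ T = True ✓
armed ⊕ heat ⊕ open = T ⊕ F ⊕ T = False ✓
armed ⊕ cold ⊕ heat = T ⊕ F ⊕ F = True ✓
door ⊕ heat ⊕ power = T ⊕ F ⊕ T = False ✓
door ⊕ open = T ⊕ T = False ✓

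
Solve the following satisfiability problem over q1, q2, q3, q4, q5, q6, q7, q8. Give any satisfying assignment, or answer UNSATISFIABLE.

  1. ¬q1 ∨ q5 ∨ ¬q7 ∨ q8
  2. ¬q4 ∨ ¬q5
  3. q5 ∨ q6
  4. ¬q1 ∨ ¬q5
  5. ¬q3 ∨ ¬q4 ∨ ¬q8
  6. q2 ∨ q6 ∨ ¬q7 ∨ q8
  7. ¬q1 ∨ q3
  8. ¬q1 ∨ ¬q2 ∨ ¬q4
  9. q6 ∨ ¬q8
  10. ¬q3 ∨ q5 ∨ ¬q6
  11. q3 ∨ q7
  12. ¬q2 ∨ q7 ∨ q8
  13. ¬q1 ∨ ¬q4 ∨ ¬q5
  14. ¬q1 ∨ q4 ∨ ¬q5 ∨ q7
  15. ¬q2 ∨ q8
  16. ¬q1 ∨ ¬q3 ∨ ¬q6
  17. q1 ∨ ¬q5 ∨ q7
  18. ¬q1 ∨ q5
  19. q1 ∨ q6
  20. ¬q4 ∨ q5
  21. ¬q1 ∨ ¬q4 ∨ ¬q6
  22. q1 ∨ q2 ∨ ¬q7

Try q1 = True:
  (¬q1 ∨ ¬q5) forces q5 = False.
  clause (¬q1 ∨ q5) is falsified — backtrack.
So q1 = False.
  then (q1 ∨ q6) forces q6 = True.
Set q2 = True.
  then (¬q2 ∨ q8) forces q8 = True.
Set q3 = False.
  then (q3 ∨ q7) forces q7 = True.
Set q4 = False.
Set q5 = True.
All clauses satisfied.

q1 = False; q2 = True; q3 = False; q4 = False; q5 = True; q6 = True; q7 = True; q8 = True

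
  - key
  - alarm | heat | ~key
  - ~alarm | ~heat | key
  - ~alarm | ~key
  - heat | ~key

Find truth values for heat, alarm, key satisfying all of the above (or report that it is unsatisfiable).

heat: True, alarm: False, key: True

Unit clause (key) forces key = True.
In (~alarm | ~key) only ~alarm is left, so alarm = False.
In (heat | ~key) only heat is left, so heat = True.
All clauses satisfied.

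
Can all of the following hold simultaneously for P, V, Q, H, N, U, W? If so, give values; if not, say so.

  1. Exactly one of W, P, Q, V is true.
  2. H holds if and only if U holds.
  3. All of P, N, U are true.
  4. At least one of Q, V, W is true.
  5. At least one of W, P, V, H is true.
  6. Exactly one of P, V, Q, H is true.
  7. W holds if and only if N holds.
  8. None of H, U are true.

UNSATISFIABLE

Case U = True:
  Constraint (8) is violated (U=T) — contradiction.
Case U = False:
  Constraint (3) is violated (U=F) — contradiction.
Both cases fail — unsatisfiable.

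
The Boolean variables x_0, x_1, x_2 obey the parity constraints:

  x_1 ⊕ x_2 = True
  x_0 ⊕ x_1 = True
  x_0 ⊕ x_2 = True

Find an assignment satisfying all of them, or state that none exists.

No satisfying assignment exists.

Adding constraints 1, 2, 3 mod 2: every variable appears an even number of times on the left, so the left side is 0.
But the right sides sum to 1 (mod 2). 0 ≠ 1 — the system is inconsistent.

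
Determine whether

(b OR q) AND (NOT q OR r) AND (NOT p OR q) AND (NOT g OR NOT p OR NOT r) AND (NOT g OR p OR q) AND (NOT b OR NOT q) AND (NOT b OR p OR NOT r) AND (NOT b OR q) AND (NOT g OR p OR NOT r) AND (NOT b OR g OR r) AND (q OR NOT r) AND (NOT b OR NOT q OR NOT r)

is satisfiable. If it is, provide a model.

b: False; g: False; q: True; r: True; p: True

Try b = True:
  (NOT b OR NOT q) forces q = False.
  clause (NOT b OR q) is falsified — backtrack.
So b = False.
  then (b OR q) forces q = True.
  then (NOT q OR r) forces r = True.
Set g = False.
Set p = True.
All clauses satisfied.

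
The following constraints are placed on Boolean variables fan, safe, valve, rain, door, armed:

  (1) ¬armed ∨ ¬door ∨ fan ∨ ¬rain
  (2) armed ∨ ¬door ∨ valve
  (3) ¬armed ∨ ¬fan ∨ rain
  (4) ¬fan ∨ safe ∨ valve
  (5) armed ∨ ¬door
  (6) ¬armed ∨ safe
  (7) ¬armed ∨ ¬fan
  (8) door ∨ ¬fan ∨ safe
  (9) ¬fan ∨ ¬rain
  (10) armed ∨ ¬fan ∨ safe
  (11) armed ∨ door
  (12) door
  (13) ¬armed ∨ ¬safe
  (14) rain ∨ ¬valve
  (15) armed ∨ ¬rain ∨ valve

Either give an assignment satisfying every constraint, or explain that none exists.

Case door = True:
  (armed ∨ ¬door) forces armed = True.
  (¬armed ∨ safe) forces safe = True.
  Clause (¬armed ∨ ¬safe) is falsified — contradiction.
Case door = False:
  Clause (door) is falsified — contradiction.
Both cases fail, so the formula is unsatisfiable.

The formula is unsatisfiable.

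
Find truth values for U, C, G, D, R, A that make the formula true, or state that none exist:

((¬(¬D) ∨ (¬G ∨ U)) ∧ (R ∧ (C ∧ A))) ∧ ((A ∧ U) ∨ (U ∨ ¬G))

U = False, C = True, G = False, D = False, R = True, A = True

  (¬(¬D) ∨ (¬G ∨ U)) ∧ (R ∧ (C ∧ A)) = True
    ¬(¬D) ∨ (¬G ∨ U) = True
      ¬(¬D) = False
        ¬D = True
      ¬G ∨ U = True
        ¬G = True
    R ∧ (C ∧ A) = True
      C ∧ A = True
  (A ∧ U) ∨ (U ∨ ¬G) = True
    A ∧ U = False
    U ∨ ¬G = True
      ¬G = True
Both conjuncts True, so the formula holds.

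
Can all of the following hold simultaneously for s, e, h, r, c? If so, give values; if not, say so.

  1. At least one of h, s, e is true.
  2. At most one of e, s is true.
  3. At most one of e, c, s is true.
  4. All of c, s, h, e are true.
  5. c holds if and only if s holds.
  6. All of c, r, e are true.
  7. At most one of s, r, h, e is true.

Case s = True:
  (2) with s=T forces e = False.
  Constraint (4) is violated (e=F) — contradiction.
Case s = False:
  Constraint (4) is violated (s=F) — contradiction.
Both cases fail — unsatisfiable.

Unsatisfiable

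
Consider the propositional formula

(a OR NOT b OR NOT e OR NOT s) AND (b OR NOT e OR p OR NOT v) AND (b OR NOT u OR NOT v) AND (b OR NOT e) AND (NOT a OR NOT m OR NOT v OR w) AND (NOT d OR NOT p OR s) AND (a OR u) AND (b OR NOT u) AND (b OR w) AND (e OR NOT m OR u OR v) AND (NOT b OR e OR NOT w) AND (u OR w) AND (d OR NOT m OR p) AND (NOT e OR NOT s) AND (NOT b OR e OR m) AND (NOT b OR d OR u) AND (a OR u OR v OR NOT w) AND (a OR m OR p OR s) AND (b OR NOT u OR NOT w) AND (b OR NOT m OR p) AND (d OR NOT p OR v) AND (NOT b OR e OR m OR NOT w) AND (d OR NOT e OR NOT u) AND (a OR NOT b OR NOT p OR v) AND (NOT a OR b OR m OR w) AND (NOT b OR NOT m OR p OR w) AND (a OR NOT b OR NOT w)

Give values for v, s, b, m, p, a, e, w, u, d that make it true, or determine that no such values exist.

v = True, s = True, b = True, m = True, p = True, a = False, e = False, w = False, u = True, d = True

Set v = True.
Set s = True.
  then (NOT e OR NOT s) forces e = False.
Set b = True.
  then (NOT b OR e OR NOT w) forces w = False.
  then (u OR w) forces u = True.
  then (NOT b OR e OR m) forces m = True.
  then (NOT b OR NOT m OR p OR w) forces p = True.
  then (NOT a OR NOT m OR NOT v OR w) forces a = False.
Set d = True.
All clauses satisfied.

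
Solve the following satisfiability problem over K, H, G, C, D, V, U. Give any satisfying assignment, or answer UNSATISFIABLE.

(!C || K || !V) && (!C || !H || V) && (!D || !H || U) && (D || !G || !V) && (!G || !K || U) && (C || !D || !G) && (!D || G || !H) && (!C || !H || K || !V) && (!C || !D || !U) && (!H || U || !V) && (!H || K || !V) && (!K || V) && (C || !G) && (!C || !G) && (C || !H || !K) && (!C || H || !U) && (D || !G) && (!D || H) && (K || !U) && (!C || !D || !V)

K = False, H = False, G = False, C = False, D = False, V = True, U = False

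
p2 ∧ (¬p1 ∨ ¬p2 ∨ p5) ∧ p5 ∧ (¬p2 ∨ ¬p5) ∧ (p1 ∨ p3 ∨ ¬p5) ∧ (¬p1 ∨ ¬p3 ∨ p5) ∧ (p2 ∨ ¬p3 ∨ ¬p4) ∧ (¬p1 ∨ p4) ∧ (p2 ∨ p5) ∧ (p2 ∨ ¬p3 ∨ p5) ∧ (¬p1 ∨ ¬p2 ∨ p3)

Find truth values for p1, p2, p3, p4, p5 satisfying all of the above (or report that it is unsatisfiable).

Unsatisfiable — no assignment works.

Case p2 = True:
  (p5) forces p5 = True.
  Clause (¬p2 ∨ ¬p5) is falsified — contradiction.
Case p2 = False:
  Clause (p2) is falsified — contradiction.
Both cases fail, so the formula is unsatisfiable.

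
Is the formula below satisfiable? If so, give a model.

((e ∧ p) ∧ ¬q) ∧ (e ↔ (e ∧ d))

d=T; q=F; e=T; p=T

  (e ∧ p) ∧ ¬q = True
    e ∧ p = True
    ¬q = True
  e ↔ (e ∧ d) = True
    e ∧ d = True
Both conjuncts True, so the formula holds.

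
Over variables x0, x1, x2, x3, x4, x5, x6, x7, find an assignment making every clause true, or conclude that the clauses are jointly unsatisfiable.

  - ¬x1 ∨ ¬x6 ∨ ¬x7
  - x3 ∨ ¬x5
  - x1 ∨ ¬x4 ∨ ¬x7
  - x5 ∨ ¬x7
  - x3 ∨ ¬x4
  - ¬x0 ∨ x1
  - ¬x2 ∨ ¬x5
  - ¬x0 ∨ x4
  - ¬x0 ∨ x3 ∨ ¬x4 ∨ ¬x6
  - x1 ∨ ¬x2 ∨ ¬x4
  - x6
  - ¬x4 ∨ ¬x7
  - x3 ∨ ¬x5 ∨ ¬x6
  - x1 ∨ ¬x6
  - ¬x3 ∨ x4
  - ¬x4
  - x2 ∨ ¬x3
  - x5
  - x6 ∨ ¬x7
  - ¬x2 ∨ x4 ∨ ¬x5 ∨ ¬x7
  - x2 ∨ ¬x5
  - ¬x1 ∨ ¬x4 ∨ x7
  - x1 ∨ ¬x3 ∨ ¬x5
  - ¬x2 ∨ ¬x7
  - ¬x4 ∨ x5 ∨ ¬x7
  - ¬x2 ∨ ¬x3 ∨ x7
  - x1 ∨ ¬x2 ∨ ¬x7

No satisfying assignment exists.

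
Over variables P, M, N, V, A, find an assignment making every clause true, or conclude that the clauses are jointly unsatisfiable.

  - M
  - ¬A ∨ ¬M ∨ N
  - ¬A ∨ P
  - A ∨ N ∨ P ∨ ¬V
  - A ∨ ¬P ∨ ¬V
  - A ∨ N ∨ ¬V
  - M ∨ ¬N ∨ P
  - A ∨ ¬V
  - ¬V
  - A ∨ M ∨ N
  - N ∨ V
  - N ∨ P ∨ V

Unit clause (M) forces M = True.
Unit clause (¬V) forces V = False.
In (N ∨ V) only N is left, so N = True.
Set P = True.
Set A = False.
All clauses satisfied.

P: True, M: True, N: True, V: False, A: False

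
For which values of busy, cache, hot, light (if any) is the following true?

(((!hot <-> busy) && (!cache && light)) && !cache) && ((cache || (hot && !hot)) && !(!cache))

Case cache = True: the conjunct !cache is False.
Case cache = False: the conjunct !(!cache) becomes !(!False) = False.
Both cases fail — unsatisfiable.

The formula is unsatisfiable.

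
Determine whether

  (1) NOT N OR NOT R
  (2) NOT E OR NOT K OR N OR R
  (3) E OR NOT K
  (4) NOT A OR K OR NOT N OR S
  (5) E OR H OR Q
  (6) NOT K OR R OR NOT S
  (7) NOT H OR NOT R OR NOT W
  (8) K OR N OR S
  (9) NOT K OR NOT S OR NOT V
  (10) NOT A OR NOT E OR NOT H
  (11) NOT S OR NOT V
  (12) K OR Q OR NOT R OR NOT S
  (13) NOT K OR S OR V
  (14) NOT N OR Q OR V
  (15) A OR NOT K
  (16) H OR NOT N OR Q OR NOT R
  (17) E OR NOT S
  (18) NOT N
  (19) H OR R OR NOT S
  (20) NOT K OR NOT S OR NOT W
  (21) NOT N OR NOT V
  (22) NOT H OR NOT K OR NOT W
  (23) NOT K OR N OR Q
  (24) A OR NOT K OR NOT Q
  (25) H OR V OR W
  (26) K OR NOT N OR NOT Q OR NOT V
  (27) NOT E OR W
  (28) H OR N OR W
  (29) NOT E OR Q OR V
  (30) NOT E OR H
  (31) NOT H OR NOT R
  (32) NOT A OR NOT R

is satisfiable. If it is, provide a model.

N=F, W=T, Q=T, R=F, V=F, E=T, S=T, K=F, A=F, H=T

Unit clause (NOT N) forces N = False.
Set W = True.
Set Q = True.
Try R = True:
  (NOT H OR NOT R OR NOT W) forces H = False.
  (NOT E OR H) forces E = False.
  (E OR NOT K) forces K = False.
  (K OR N OR S) forces S = True.
  clause (E OR NOT S) is falsified — backtrack.
So R = False.
Try V = True:
  (NOT S OR NOT V) forces S = False.
  (K OR N OR S) forces K = True.
  (NOT E OR NOT K OR N OR R) forces E = False.
  clause (E OR NOT K) is falsified — backtrack.
So V = False.
Set E = True.
  then (NOT E OR NOT K OR N OR R) forces K = False.
  then (K OR N OR S) forces S = True.
  then (H OR R OR NOT S) forces H = True.
  then (NOT A OR NOT E OR NOT H) forces A = False.
All clauses satisfied.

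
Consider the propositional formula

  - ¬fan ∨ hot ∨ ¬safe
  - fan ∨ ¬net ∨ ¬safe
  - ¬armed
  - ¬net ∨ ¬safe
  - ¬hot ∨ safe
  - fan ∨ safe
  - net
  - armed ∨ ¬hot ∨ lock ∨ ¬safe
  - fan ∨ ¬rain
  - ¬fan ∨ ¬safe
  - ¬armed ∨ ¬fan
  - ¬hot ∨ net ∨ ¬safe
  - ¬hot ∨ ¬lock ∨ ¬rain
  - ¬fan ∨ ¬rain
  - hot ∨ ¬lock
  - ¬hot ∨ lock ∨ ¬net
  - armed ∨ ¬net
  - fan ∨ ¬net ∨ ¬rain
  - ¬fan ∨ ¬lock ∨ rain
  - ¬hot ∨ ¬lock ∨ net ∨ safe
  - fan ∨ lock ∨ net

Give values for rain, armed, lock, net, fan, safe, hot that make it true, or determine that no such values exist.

Case armed = True:
  Clause (¬armed) is falsified — contradiction.
Case armed = False:
  (net) forces net = True.
  Clause (armed ∨ ¬net) is falsified — contradiction.
Both cases fail, so the formula is unsatisfiable.

No satisfying assignment exists.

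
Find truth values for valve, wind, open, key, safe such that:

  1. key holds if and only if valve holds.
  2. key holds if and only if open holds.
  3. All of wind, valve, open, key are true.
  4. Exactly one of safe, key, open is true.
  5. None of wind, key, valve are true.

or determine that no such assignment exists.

Unsatisfiable

Case valve = True:
  Constraint (5) is violated (valve=T) — contradiction.
Case valve = False:
  Constraint (3) is violated (valve=F) — contradiction.
Both cases fail — unsatisfiable.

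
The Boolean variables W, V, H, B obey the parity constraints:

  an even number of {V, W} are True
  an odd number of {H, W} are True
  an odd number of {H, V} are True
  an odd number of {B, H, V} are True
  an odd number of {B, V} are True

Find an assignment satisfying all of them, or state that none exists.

W = True, V = True, H = False, B = False

{V, W}: 2 true → even ✓
{H, W}: 1 true → odd ✓
{H, V}: 1 true → odd ✓
{B, H, V}: 1 true → odd ✓
{B, V}: 1 true → odd ✓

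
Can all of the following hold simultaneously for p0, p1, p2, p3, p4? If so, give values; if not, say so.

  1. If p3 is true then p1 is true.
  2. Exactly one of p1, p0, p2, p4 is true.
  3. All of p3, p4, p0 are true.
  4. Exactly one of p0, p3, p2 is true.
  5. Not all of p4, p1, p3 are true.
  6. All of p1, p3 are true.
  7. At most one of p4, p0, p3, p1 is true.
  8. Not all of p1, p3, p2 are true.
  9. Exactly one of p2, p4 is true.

UNSATISFIABLE

Case p3 = True:
  (1) with p3=T forces p1 = True.
  Constraint (7) is violated (p3=T, p1=T) — contradiction.
Case p3 = False:
  Constraint (3) is violated (p3=F) — contradiction.
Both cases fail — unsatisfiable.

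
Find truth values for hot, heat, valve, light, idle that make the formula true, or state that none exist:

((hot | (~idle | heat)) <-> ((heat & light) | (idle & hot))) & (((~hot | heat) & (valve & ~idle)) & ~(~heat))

hot = False, heat = True, valve = True, light = True, idle = False

  (hot | (~idle | heat)) <-> ((heat & light) | (idle & hot)) = True
    hot | (~idle | heat) = True
      ~idle | heat = True
        ~idle = True
    (heat & light) | (idle & hot) = True
      heat & light = True
      idle & hot = False
  ((~hot | heat) & (valve & ~idle)) & ~(~heat) = True
    (~hot | heat) & (valve & ~idle) = True
      ~hot | heat = True
        ~hot = True
      valve & ~idle = True
        ~idle = True
    ~(~heat) = True
      ~heat = False
Both conjuncts True, so the formula holds.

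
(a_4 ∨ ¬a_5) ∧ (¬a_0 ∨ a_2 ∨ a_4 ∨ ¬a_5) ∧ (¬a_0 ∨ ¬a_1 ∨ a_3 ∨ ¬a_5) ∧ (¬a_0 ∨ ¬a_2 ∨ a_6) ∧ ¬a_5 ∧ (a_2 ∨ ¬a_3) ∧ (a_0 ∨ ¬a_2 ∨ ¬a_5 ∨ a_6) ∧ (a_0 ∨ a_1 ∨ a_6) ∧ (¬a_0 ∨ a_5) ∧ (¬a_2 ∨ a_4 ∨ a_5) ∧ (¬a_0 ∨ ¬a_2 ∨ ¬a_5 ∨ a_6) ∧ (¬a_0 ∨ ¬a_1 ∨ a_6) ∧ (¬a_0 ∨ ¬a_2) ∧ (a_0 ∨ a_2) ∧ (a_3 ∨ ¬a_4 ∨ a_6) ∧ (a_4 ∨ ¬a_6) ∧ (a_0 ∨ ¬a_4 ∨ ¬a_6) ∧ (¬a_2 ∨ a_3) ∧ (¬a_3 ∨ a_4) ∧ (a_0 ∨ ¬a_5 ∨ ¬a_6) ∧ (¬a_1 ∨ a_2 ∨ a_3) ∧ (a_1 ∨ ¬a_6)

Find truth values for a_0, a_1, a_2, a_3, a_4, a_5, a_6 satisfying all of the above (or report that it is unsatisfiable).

a_0 = False, a_1 = True, a_2 = True, a_3 = True, a_4 = True, a_5 = False, a_6 = False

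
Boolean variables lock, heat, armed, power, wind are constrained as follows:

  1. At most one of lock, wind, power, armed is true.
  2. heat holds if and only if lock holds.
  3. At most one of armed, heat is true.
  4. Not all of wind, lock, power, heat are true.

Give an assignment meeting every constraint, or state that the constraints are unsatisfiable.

lock = False, heat = False, armed = False, power = True, wind = False

  (1) {lock, wind, power, armed}: 1 true — at most one ✓
  (2) heat=F, lock=F — same ✓
  (3) {armed, heat}: 0 true — at most one ✓
  (4) {wind, lock, power, heat}: 1/4 true — not all ✓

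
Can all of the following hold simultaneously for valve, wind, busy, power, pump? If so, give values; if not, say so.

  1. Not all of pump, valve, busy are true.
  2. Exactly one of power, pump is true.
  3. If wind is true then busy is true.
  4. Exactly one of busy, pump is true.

valve: True; wind: True; busy: True; power: True; pump: False

  (1) {pump, valve, busy}: 2/3 true — not all ✓
  (2) {power, pump}: 1 true — exactly one ✓
  (3) wind=T ⇒ busy: T ✓
  (4) {busy, pump}: 1 true — exactly one ✓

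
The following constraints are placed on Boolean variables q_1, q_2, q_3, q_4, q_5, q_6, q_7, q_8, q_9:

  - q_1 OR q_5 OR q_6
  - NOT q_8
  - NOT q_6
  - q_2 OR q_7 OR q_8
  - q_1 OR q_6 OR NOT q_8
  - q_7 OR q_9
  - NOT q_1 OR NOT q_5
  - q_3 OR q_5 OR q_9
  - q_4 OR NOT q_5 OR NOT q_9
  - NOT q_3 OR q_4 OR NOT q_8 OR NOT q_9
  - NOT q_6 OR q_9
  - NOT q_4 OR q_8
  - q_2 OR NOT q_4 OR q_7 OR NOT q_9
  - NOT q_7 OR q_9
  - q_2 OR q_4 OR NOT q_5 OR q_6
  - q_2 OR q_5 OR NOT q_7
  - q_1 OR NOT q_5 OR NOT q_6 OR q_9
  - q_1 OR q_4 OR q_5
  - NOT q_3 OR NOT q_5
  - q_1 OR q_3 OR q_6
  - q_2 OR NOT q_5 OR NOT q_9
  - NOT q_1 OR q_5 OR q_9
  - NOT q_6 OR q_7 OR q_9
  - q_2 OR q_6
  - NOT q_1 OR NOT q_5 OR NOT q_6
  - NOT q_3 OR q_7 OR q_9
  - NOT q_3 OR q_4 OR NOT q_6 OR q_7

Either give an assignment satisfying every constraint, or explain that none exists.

Unit clause (NOT q_8) forces q_8 = False.
Unit clause (NOT q_6) forces q_6 = False.
In (NOT q_4 OR q_8) only NOT q_4 is left, so q_4 = False.
In (q_2 OR q_6) only q_2 is left, so q_2 = True.
Try q_1 = False:
  (q_1 OR q_5 OR q_6) forces q_5 = True.
  (q_4 OR NOT q_5 OR NOT q_9) forces q_9 = False.
  (q_7 OR q_9) forces q_7 = True.
  clause (NOT q_7 OR q_9) is falsified — backtrack.
So q_1 = True.
  then (NOT q_1 OR NOT q_5) forces q_5 = False.
  then (NOT q_1 OR q_5 OR q_9) forces q_9 = True.
Set q_3 = True.
Set q_7 = False.
All clauses satisfied.

q_1 = True, q_2 = True, q_3 = True, q_4 = False, q_5 = False, q_6 = False, q_7 = False, q_8 = False, q_9 = True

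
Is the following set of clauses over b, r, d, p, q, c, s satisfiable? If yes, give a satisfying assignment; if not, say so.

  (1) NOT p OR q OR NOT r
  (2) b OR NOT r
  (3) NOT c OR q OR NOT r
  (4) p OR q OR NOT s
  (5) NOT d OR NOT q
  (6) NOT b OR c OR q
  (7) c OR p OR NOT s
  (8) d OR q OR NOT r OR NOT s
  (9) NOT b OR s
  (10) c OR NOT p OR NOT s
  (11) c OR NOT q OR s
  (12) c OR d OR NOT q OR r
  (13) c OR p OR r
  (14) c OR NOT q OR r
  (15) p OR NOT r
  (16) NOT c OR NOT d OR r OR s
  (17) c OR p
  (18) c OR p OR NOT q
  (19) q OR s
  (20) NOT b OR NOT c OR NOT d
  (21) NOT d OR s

b: False; r: False; d: False; p: True; q: False; c: True; s: True

Set b = False.
  then (b OR NOT r) forces r = False.
Set d = False.
Set p = True.
Set q = False.
  then (q OR s) forces s = True.
  then (c OR NOT p OR NOT s) forces c = True.
All clauses satisfied.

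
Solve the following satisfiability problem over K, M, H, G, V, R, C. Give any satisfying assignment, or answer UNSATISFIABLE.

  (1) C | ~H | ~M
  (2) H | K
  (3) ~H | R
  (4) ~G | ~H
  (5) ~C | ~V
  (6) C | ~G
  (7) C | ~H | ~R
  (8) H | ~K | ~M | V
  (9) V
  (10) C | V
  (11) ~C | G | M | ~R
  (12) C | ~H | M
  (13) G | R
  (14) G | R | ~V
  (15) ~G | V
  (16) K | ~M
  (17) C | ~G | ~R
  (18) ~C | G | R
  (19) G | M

K: True; M: True; H: False; G: False; V: True; R: True; C: False

Unit clause (V) forces V = True.
In (~C | ~V) only ~C is left, so C = False.
In (C | ~G) only ~G is left, so G = False.
In (G | R) only R is left, so R = True.
In (G | M) only M is left, so M = True.
In (C | ~H | ~M) only ~H is left, so H = False.
In (H | K) only K is left, so K = True.
All clauses satisfied.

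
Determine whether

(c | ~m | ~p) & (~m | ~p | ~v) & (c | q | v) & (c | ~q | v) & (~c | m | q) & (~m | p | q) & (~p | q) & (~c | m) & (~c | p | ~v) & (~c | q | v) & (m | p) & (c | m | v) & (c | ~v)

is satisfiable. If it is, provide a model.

Set p = False.
  then (m | p) forces m = True.
  then (~m | p | q) forces q = True.
Try v = True:
  (~c | p | ~v) forces c = False.
  clause (c | ~v) is falsified — backtrack.
So v = False.
  then (c | ~q | v) forces c = True.
All clauses satisfied.

p=F, v=F, q=T, c=T, m=T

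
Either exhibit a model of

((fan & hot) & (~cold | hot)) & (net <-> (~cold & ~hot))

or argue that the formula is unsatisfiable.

cold = False, net = False, hot = True, fan = True

  (fan & hot) & (~cold | hot) = True
    fan & hot = True
    ~cold | hot = True
      ~cold = True
  net <-> (~cold & ~hot) = True
    ~cold & ~hot = False
      ~cold = True
      ~hot = False
Both conjuncts True, so the formula holds.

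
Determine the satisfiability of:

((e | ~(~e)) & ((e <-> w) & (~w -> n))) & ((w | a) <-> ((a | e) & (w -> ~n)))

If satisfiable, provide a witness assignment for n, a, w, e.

n=F, a=T, w=T, e=T

  (e | ~(~e)) & ((e <-> w) & (~w -> n)) = True
    e | ~(~e) = True
      ~(~e) = True
        ~e = False
    (e <-> w) & (~w -> n) = True
      e <-> w = True
      ~w -> n = True
        ~w = False
  (w | a) <-> ((a | e) & (w -> ~n)) = True
    w | a = True
    (a | e) & (w -> ~n) = True
      a | e = True
      w -> ~n = True
        ~n = True
Both conjuncts True, so the formula holds.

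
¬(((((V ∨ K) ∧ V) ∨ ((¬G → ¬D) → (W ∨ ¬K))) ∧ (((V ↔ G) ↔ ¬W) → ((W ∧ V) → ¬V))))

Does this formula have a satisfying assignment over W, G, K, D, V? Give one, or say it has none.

W: True, G: False, K: True, D: False, V: True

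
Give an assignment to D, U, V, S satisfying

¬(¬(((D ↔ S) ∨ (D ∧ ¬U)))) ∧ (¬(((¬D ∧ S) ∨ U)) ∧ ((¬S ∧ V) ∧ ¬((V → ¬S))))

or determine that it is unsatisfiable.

No satisfying assignment exists.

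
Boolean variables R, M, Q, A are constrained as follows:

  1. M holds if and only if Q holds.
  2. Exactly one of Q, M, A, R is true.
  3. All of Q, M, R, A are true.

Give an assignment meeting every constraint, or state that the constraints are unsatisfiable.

Case M = True:
  (1) with M=T forces Q = True.
  Constraint (2) is violated (Q=T, M=T) — contradiction.
Case M = False:
  Constraint (3) is violated (M=F) — contradiction.
Both cases fail — unsatisfiable.

No satisfying assignment exists.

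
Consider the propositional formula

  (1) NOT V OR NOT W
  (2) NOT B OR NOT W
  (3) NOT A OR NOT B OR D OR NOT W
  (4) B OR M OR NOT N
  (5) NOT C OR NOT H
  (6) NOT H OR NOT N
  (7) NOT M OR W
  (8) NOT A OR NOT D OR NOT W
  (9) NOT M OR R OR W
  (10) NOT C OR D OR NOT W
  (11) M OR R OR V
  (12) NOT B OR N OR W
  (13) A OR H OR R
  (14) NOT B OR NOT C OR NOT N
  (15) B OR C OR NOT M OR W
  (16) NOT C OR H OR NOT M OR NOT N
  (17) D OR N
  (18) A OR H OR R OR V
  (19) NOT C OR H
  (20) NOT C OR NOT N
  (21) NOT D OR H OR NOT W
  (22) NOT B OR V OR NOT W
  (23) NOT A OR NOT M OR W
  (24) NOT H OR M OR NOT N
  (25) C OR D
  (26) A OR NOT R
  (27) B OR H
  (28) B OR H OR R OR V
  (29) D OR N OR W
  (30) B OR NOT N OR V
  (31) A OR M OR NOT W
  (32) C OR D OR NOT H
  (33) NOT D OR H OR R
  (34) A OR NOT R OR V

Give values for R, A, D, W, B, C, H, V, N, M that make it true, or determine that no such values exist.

Set R = False.
Set A = True.
Try D = False:
  (D OR N) forces N = True.
  (NOT H OR NOT N) forces H = False.
  (NOT C OR H) forces C = False.
  clause (C OR D) is falsified — backtrack.
So D = True.
  then (NOT A OR NOT D OR NOT W) forces W = False.
  then (NOT M OR R OR W) forces M = False.
  then (M OR R OR V) forces V = True.
  then (NOT D OR H OR R) forces H = True.
  then (NOT C OR NOT H) forces C = False.
  then (NOT H OR NOT N) forces N = False.
  then (NOT B OR N OR W) forces B = False.
All clauses satisfied.

R = False, A = True, D = True, W = False, B = False, C = False, H = True, V = True, N = False, M = False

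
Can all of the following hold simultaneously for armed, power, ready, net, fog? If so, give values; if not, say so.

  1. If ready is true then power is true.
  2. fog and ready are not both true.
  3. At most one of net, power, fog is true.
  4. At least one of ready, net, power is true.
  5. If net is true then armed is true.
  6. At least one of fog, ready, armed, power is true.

armed: False, power: True, ready: True, net: False, fog: False

  (1) ready=T ⇒ power: T ✓
  (2) fog=F, ready=T — not both ✓
  (3) {net, power, fog}: 1 true — at most one ✓
  (4) {ready, net, power}: 2 true — at least one ✓
  (5) net=F ⇒ armed: vacuous ✓
  (6) {fog, ready, armed, power}: 2 true — at least one ✓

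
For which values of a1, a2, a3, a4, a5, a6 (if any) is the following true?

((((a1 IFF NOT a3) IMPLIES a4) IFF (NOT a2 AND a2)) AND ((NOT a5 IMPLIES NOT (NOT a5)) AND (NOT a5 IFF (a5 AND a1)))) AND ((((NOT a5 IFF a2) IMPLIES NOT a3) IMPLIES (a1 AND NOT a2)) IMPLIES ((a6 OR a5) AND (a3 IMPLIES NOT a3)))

a1: False, a2: True, a3: True, a4: False, a5: True, a6: True

  (((a1 IFF NOT a3) IMPLIES a4) IFF (NOT a2 AND a2)) AND ((NOT a5 IMPLIES NOT (NOT a5)) AND (NOT a5 IFF (a5 AND a1))) = True
    ((a1 IFF NOT a3) IMPLIES a4) IFF (NOT a2 AND a2) = True
      (a1 IFF NOT a3) IMPLIES a4 = False
        a1 IFF NOT a3 = True
          NOT a3 = False
      NOT a2 AND a2 = False
        NOT a2 = False
    (NOT a5 IMPLIES NOT (NOT a5)) AND (NOT a5 IFF (a5 AND a1)) = True
      NOT a5 IMPLIES NOT (NOT a5) = True
        NOT a5 = False
        NOT (NOT a5) = True
          NOT a5 = False
      NOT a5 IFF (a5 AND a1) = True
        NOT a5 = False
        a5 AND a1 = False
  (((NOT a5 IFF a2) IMPLIES NOT a3) IMPLIES (a1 AND NOT a2)) IMPLIES ((a6 OR a5) AND (a3 IMPLIES NOT a3)) = True
    ((NOT a5 IFF a2) IMPLIES NOT a3) IMPLIES (a1 AND NOT a2) = False
      (NOT a5 IFF a2) IMPLIES NOT a3 = True
        NOT a5 IFF a2 = False
          NOT a5 = False
        NOT a3 = False
      a1 AND NOT a2 = False
        NOT a2 = False
    (a6 OR a5) AND (a3 IMPLIES NOT a3) = False
      a6 OR a5 = True
      a3 IMPLIES NOT a3 = False
        NOT a3 = False
Both conjuncts True, so the formula holds.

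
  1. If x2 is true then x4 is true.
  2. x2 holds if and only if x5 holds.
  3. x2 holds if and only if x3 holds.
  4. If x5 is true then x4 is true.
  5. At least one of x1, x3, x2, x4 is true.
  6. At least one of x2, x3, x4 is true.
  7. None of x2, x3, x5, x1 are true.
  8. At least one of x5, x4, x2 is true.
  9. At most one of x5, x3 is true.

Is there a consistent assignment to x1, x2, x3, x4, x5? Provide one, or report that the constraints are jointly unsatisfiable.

x1 = False; x2 = False; x3 = False; x4 = True; x5 = False

  (1) x2=F ⇒ x4: vacuous ✓
  (2) x2=F, x5=F — same ✓
  (3) x2=F, x3=F — same ✓
  (4) x5=F ⇒ x4: vacuous ✓
  (5) {x1, x3, x2, x4}: 1 true — at least one ✓
  (6) {x2, x3, x4}: 1 true — at least one ✓
  (7) {x2, x3, x5, x1}: 0 true — none ✓
  (8) {x5, x4, x2}: 1 true — at least one ✓
  (9) {x5, x3}: 0 true — at most one ✓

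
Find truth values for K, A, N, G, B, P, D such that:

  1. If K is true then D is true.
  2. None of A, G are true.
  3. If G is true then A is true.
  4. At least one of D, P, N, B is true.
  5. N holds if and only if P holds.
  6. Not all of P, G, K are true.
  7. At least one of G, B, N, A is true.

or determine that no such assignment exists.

K: True, A: False, N: False, G: False, B: True, P: False, D: True

  (1) K=T ⇒ D: T ✓
  (2) {A, G}: 0 true — none ✓
  (3) G=F ⇒ A: vacuous ✓
  (4) {D, P, N, B}: 2 true — at least one ✓
  (5) N=F, P=F — same ✓
  (6) {P, G, K}: 1/3 true — not all ✓
  (7) {G, B, N, A}: 1 true — at least one ✓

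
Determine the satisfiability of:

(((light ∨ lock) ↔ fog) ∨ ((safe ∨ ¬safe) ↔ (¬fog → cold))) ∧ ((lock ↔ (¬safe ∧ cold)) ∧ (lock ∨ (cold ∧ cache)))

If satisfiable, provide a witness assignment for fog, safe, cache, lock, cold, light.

fog = False, safe = False, cache = False, lock = True, cold = True, light = False

  ((light ∨ lock) ↔ fog) ∨ ((safe ∨ ¬safe) ↔ (¬fog → cold)) = True
    (light ∨ lock) ↔ fog = False
      light ∨ lock = True
    (safe ∨ ¬safe) ↔ (¬fog → cold) = True
      safe ∨ ¬safe = True
        ¬safe = True
      ¬fog → cold = True
        ¬fog = True
  (lock ↔ (¬safe ∧ cold)) ∧ (lock ∨ (cold ∧ cache)) = True
    lock ↔ (¬safe ∧ cold) = True
      ¬safe ∧ cold = True
        ¬safe = True
    lock ∨ (cold ∧ cache) = True
      cold ∧ cache = False
Both conjuncts True, so the formula holds.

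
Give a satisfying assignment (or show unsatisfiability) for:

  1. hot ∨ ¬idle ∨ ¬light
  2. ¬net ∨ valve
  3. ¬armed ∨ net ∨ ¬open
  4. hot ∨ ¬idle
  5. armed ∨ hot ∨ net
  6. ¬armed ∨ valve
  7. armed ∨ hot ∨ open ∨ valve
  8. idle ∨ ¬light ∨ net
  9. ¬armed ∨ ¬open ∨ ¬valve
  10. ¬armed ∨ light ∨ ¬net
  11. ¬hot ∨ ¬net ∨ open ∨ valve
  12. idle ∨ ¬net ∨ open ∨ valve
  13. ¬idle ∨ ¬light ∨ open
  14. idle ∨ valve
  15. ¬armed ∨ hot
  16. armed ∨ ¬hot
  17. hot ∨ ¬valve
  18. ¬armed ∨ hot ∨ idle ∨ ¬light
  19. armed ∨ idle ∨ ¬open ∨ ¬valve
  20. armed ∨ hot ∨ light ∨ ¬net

Try hot = False:
  (hot ∨ ¬idle) forces idle = False.
  (idle ∨ valve) forces valve = True.
  clause (hot ∨ ¬valve) is falsified — backtrack.
So hot = True.
  then (armed ∨ ¬hot) forces armed = True.
  then (¬armed ∨ valve) forces valve = True.
  then (¬armed ∨ ¬open ∨ ¬valve) forces open = False.
Set light = False.
  then (¬armed ∨ light ∨ ¬net) forces net = False.
Set idle = False.
All clauses satisfied.

hot = True; light = False; valve = True; idle = False; net = False; armed = True; open = False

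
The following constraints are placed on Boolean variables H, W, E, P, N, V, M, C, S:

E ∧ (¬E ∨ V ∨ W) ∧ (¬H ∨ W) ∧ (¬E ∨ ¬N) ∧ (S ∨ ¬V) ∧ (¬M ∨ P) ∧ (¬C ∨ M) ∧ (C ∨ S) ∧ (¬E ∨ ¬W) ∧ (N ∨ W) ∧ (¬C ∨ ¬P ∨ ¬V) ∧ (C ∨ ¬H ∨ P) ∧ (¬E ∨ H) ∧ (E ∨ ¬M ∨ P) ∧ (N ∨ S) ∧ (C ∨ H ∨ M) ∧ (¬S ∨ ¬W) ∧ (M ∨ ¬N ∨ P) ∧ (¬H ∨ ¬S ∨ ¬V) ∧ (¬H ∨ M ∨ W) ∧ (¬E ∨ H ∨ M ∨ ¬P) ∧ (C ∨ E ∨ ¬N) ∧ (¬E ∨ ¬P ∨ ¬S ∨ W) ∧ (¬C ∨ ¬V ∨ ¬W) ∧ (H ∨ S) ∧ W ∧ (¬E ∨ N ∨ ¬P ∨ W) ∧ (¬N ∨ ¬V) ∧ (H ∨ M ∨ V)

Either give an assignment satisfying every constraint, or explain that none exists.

Unsatisfiable — no assignment works.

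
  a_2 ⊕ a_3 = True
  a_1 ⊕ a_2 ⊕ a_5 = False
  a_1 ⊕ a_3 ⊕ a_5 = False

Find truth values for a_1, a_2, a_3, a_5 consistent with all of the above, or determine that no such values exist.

Adding constraints 1, 2, 3 mod 2: every variable appears an even number of times on the left, so the left side is 0.
But the right sides sum to 1 (mod 2). 0 ≠ 1 — the system is inconsistent.

UNSATISFIABLE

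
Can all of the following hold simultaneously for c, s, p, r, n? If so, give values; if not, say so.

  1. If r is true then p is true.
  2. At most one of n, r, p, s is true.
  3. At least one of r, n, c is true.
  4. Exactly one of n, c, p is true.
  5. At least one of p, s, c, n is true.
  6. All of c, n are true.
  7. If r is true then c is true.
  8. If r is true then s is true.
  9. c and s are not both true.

Case c = True:
  (4) with c=T forces n = False.
  Constraint (6) is violated (n=F) — contradiction.
Case c = False:
  Constraint (6) is violated (c=F) — contradiction.
Both cases fail — unsatisfiable.

The formula is unsatisfiable.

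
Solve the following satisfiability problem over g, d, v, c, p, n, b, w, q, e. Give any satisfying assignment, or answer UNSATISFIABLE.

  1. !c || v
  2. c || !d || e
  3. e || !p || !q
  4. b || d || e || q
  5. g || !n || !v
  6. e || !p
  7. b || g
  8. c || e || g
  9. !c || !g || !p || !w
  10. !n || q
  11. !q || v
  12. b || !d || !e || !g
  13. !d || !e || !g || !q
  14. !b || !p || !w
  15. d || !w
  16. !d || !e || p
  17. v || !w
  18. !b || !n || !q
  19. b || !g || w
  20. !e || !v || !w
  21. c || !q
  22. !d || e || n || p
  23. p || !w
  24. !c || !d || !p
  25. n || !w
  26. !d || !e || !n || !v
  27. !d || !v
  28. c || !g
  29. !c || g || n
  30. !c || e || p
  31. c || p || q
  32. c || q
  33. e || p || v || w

g: True; d: False; v: True; c: True; p: True; n: False; b: True; w: False; q: True; e: True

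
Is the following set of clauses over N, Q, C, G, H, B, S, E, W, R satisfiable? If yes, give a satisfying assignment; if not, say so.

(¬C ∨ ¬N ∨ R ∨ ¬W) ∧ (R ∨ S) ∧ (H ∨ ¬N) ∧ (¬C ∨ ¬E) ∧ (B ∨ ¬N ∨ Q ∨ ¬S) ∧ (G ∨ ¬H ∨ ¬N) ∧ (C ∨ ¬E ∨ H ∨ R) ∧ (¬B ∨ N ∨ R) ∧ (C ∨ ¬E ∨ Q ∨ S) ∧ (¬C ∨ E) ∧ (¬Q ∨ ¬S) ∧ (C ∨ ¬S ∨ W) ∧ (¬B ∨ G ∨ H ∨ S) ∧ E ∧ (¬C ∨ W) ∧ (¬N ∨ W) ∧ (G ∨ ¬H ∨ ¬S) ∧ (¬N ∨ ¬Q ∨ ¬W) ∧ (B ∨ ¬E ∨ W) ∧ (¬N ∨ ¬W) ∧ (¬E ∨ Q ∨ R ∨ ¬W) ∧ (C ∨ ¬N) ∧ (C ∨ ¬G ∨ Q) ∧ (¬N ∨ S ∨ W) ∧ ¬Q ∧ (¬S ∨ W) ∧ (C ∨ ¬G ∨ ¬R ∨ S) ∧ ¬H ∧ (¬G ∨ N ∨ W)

N = False; Q = False; C = False; G = False; H = False; B = True; S = True; E = True; W = True; R = True

Unit clause (E) forces E = True.
Unit clause (¬Q) forces Q = False.
Unit clause (¬H) forces H = False.
In (H ∨ ¬N) only ¬N is left, so N = False.
In (¬C ∨ ¬E) only ¬C is left, so C = False.
In (C ∨ ¬E ∨ H ∨ R) only R is left, so R = True.
In (C ∨ ¬E ∨ Q ∨ S) only S is left, so S = True.
In (C ∨ ¬S ∨ W) only W is left, so W = True.
In (C ∨ ¬G ∨ Q) only ¬G is left, so G = False.
Set B = True.
All clauses satisfied.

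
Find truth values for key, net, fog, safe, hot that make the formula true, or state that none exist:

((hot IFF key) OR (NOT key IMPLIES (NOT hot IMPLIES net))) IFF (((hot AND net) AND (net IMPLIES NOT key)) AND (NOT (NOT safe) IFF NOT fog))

key: False, net: True, fog: False, safe: True, hot: True

  ((hot IFF key) OR (NOT key IMPLIES (NOT hot IMPLIES net))) IFF (((hot AND net) AND (net IMPLIES NOT key)) AND (NOT (NOT safe) IFF NOT fog)) = True
    (hot IFF key) OR (NOT key IMPLIES (NOT hot IMPLIES net)) = True
      hot IFF key = False
      NOT key IMPLIES (NOT hot IMPLIES net) = True
        NOT key = True
        NOT hot IMPLIES net = True
          NOT hot = False
    ((hot AND net) AND (net IMPLIES NOT key)) AND (NOT (NOT safe) IFF NOT fog) = True
      (hot AND net) AND (net IMPLIES NOT key) = True
        hot AND net = True
        net IMPLIES NOT key = True
          NOT key = True
      NOT (NOT safe) IFF NOT fog = True
        NOT (NOT safe) = True
          NOT safe = False
        NOT fog = True
The formula evaluates to True.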